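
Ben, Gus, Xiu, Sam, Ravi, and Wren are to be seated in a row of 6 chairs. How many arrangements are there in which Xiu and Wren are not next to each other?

Of the 6! = 720 arrangements, those with Xiu and Wren adjacent number 2 × 5! = 240 (treat the pair as a block with 2 internal orders).
So 720 − 240 = 480 arrangements keep them apart.

480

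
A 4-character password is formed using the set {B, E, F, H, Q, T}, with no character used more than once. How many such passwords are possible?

Choose and order 4 of the 6 symbols: the first character has 6 options, the next 5, then 4, 3.
That product is 6 × 5 × 4 × 3 = 360.

360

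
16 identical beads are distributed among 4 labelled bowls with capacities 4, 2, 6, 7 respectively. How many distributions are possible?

Without the upper bounds there are C(19,3) = 969 ways to split 16 among 4 bowls.
Subtract solutions that violate a single cap (substitute x_i' = x_i − (cap_i+1)): x_1 ≥ 5 gives C(14,3) = 364; x_2 ≥ 3 gives C(16,3) = 560; x_3 ≥ 7 gives C(12,3) = 220; x_4 ≥ 8 gives C(11,3) = 165. Together 1309.
Add back pairs where two caps are both exceeded: 165 + 35 + 20 + 84 + 56 + 4 = 364.
Subtract triples: 4 + 1 + 0 + 0 = 5.
By inclusion–exclusion the count is 969 − 1309 + 364 − 5 = 19.

19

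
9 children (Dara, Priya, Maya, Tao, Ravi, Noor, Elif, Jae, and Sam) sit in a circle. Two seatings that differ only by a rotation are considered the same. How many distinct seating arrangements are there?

40320

Around a circle, 9 distinct people have 9!/9 = (8)! = 40320 rotationally distinct seatings.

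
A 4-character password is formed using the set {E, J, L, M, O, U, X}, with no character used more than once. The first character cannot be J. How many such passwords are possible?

The first character has 7−1 = 6 choices (anything except J).
The remaining 3 characters are filled from the other 6 symbols without repetition: 6 × 5 × 4 = 120.
Total: 6 × 120 = 720.

720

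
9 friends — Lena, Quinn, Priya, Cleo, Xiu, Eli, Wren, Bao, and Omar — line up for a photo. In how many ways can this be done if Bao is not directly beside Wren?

Of the 9! = 362880 arrangements, those with Bao and Wren adjacent number 2 × 8! = 80640 (treat the pair as a block with 2 internal orders).
Complementary counting: 362880 − 80640 = 282240.

282240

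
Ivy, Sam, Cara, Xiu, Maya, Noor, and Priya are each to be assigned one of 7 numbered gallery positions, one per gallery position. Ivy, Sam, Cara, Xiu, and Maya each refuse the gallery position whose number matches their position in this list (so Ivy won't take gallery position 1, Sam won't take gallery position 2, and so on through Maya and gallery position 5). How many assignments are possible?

2428

Let Aᵢ (for 1 ≤ i ≤ 5) be the placements that put person i in their forbidden gallery position. Any j of these fix j positions, leaving (7−j)! ways to fill the rest, and there are C(5,j) ways to pick which j.
By inclusion–exclusion, the number of valid placements is Σ_{j=0}^{5} (−1)^j C(5,j)·(7−j)!.
Computing: 5040 − 3600 + 1200 − 240 + 30 − 2 = 2428.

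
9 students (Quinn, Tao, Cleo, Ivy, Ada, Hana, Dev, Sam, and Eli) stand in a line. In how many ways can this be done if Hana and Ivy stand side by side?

Place the 7 others and the Hana-Ivy pair as 8 objects in a line; the pair has 2 internal arrangements.
So the count is 2·(8)! = 80640.

80640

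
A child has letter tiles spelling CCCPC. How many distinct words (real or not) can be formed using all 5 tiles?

5

The 5 letters of CCCPC have repeats: C appearing 4 times.
So there are 5! / (4!) = 5 distinguishable arrangements.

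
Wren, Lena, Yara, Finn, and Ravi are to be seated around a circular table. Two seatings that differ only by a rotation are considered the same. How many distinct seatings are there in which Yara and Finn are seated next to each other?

12

Glue Yara and Finn into a block (2 internal orders). Seating 4 units around a circle gives (3)! arrangements.
So 2 × (3)! = 2 × 6 = 12.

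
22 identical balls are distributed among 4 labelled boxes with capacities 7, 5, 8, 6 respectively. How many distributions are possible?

Ignoring the caps, the number of non-negative solutions to x_1+…+x_4 = 22 is C(25,3) = 2300.
Subtract solutions that violate a single cap (substitute x_i' = x_i − (cap_i+1)): x_1 ≥ 8 gives C(17,3) = 680; x_2 ≥ 6 gives C(19,3) = 969; x_3 ≥ 9 gives C(16,3) = 560; x_4 ≥ 7 gives C(18,3) = 816. Together 3025.
Add back pairs where two caps are both exceeded: 165 + 56 + 120 + 120 + 220 + 84 = 765.
Subtract triples: 0 + 4 + 0 + 1 = 5.
By inclusion–exclusion the count is 2300 − 3025 + 765 − 5 = 35.

35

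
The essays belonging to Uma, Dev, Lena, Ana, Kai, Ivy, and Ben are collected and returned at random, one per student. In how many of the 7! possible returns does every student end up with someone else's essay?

1854

Let Aᵢ be the assignments in which student i gets their own essay. We want the size of the complement of A₁∪…∪A_7.
By inclusion–exclusion this is Σ_{j=0}^{7} (−1)^j C(7,j)·(7−j)!.
Computing: 5040 − 5040 + 2520 − 840 + 210 − 42 + 7 − 1 = 1854.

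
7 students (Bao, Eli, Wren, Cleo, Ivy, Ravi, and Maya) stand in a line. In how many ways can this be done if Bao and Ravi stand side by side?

1440

Treat {Bao, Ravi} as a single unit. There are 6 units to order, and the pair itself can be ordered 2 ways.
That gives 2 × 6! = 2 × 720 = 1440.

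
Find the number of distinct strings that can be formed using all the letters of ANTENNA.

ANTENNA has 7 letters with A appearing twice and N appearing 3 times.
The number of distinct arrangements is 7!/(3!·2!) = 5040/12 = 420.

420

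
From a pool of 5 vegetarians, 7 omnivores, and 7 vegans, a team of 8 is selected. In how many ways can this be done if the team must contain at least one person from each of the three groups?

71589

Unrestricted: C(19,8) = 75582 ways to pick any 8 of the 19.
Subtract selections that omit an entire group: no vegetarians → C(14,8) = 3003; no omnivores → C(12,8) = 495; no vegans → C(12,8) = 495.
Add back selections omitting two groups (i.e. drawn from a single group): C(5,8) + C(7,8) + C(7,8) = 0.
By inclusion–exclusion: 75582 − 3993 + 0 = 71589.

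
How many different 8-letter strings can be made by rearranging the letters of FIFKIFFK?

420

Letter multiplicities in FIFKIFFK: F×4, I×2, K×2.
Dividing 8! = 40320 by 4!·2!·2! = 96 for the repeated letters gives 420.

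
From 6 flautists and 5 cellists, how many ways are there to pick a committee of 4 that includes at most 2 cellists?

Split by how many cellists are chosen (0 through 2).
Sum: C(5,0)·C(6,4) + C(5,1)·C(6,3) + C(5,2)·C(6,2) = 15 + 100 + 150 = 265.

265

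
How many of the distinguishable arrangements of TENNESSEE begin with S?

Fix S in the first position and arrange the remaining 8 letters.
Those 8 letters have E appearing 4 times and N appearing twice, giving (8)!/(4!·2!) = 840.

840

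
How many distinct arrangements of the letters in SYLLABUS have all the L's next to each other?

Treat the 2 copies of L as a single block. The multiset to arrange is then {LL, A, B, S, S, U, Y}, 7 items in all.
That gives (7)!/(2!) = 2520 arrangements.

2520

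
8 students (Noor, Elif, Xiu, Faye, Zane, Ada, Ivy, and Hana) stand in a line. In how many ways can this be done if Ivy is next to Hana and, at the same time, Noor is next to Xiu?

Treat {Ivy,Hana} as one block (2 orders) and {Noor,Xiu} as another (2 orders).
That leaves 6 units to arrange: 2 × 2 × 6! = 4 × 720 = 2880.

2880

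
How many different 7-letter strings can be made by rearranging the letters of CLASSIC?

The 7 letters of CLASSIC have repeats: C appearing twice and S appearing twice.
The number of distinct arrangements is 7!/(2!·2!) = 5040/4 = 1260.

1260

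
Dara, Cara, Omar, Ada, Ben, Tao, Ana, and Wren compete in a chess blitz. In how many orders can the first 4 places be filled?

1680

This is an ordered selection of 4 from 8: P(8,4).
That gives 8 × 7 × 6 × 5 = 1680.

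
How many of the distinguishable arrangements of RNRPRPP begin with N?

20

Fix N in the first position and arrange the remaining 6 letters.
Those 6 letters have P appearing 3 times and R appearing 3 times, giving (6)!/(3!·3!) = 20.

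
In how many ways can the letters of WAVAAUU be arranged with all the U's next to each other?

120

Treat the 2 copies of U as a single block. The multiset to arrange is then {UU, A, A, A, V, W}, 6 items in all.
That gives (6)!/(3!) = 120 arrangements.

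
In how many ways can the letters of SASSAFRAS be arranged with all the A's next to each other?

210

Treat the 3 copies of A as a single block. The multiset to arrange is then {AAA, F, R, S, S, S, S}, 7 items in all.
That gives (7)!/(4!) = 210 arrangements.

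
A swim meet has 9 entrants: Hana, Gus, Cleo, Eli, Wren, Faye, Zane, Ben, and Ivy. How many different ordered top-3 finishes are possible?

There are 9 choices for 1st place, 8 for 2nd, and 7 for 3rd.
That gives 9 × 8 × 7 = 504.

504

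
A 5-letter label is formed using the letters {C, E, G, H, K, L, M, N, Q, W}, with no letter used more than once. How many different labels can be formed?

30240

With no repetition, fill the 5 letters in order: 10 choices, then 9, down to 6.
10 × 9 × 8 × 7 × 6 = 30240.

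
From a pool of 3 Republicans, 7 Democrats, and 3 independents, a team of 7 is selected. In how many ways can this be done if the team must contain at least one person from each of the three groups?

Total 7-person selections from all 13: C(13,7) = 1716.
Subtract selections that omit an entire group: no Republicans → C(10,7) = 120; no Democrats → C(6,7) = 0; no independents → C(10,7) = 120.
Add back selections omitting two groups (i.e. drawn from a single group): C(3,7) + C(7,7) + C(3,7) = 1.
By inclusion–exclusion: 1716 − 240 + 1 = 1477.

1477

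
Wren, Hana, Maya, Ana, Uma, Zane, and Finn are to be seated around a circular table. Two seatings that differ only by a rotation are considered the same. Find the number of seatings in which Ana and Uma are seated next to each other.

Glue Ana and Uma into a block (2 internal orders). Seating 6 units around a circle gives (5)! arrangements.
So 2 × (5)! = 2 × 120 = 240.

240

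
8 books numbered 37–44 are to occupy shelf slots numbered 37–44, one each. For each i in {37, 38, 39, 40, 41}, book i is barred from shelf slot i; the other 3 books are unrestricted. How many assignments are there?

21234

Let Aᵢ (for 37 ≤ i ≤ 41) be the placements that put book i in its forbidden shelf slot. Any j of these fix j positions, leaving (8−j)! ways to fill the rest, and there are C(5,j) ways to pick which j.
By inclusion–exclusion, the number of valid placements is Σ_{j=0}^{5} (−1)^j C(5,j)·(8−j)!.
Computing: 40320 − 25200 + 7200 − 1200 + 120 − 6 = 21234.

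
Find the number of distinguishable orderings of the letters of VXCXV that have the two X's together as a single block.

Treat the 2 copies of X as a single block. The multiset to arrange is then {XX, C, V, V}, 4 items in all.
That gives (4)!/(2!) = 12 arrangements.

12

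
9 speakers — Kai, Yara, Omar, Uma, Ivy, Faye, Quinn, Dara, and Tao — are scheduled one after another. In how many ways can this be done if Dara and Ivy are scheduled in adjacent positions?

Treat {Dara, Ivy} as a single unit. There are 8 units to order, and the pair itself can be ordered 2 ways.
That gives 2 × 8! = 2 × 40320 = 80640.

80640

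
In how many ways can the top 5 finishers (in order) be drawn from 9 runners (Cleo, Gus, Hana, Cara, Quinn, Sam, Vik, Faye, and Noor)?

15120

This is an ordered selection of 5 from 9: P(9,5).
That gives 9 × 8 × 7 × 6 × 5 = 15120.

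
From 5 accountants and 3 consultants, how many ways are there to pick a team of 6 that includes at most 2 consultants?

18

Split by how many consultants are chosen (0 through 2).
Sum: C(3,0)·C(5,6) + C(3,1)·C(5,5) + C(3,2)·C(5,4) = 0 + 3 + 15 = 18.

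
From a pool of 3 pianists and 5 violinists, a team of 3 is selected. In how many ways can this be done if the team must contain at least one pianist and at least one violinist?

45

Total 3-person selections from all 8: C(8,3) = 56.
Subtract selections that omit an entire group: no pianists → C(5,3) = 10; no violinists → C(3,3) = 1.
Both groups omitted at once is impossible, so 56 − 11 = 45.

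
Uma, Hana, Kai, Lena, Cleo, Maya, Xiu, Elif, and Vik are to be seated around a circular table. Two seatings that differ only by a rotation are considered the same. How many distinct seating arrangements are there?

40320

Fix one person's seat to break rotational symmetry; the remaining 8 people can be arranged in (8)! = 40320 ways.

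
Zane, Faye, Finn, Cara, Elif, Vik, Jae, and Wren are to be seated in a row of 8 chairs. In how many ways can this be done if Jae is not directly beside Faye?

Of the 8! = 40320 arrangements, those with Jae and Faye adjacent number 2 × 7! = 10080 (treat the pair as a block with 2 internal orders).
Complementary counting: 40320 − 10080 = 30240.

30240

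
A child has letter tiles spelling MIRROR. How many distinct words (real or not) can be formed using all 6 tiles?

MIRROR has 6 letters with R appearing 3 times.
The number of distinct arrangements is 6!/(3!) = 720/6 = 120.

120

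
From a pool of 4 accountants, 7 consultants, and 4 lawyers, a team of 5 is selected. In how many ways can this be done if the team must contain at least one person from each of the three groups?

2044

With no constraint there are C(15,5) = 3003 possible selections.
Subtract selections that omit an entire group: no accountants → C(11,5) = 462; no consultants → C(8,5) = 56; no lawyers → C(11,5) = 462.
Add back selections omitting two groups (i.e. drawn from a single group): C(4,5) + C(7,5) + C(4,5) = 21.
By inclusion–exclusion: 3003 − 980 + 21 = 2044.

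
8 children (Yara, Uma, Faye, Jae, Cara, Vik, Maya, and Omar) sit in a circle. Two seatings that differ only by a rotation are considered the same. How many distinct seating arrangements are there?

5040

Seat Yara anywhere (absorbing the rotational symmetry), then permute the other 7: (7)! = 5040.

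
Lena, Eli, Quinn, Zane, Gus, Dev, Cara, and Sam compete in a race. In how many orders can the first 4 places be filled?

This is an ordered selection of 4 from 8: P(8,4).
That gives 8 × 7 × 6 × 5 = 1680.

1680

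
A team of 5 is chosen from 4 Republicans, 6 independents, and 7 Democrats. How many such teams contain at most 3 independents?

6017

Split by how many independents are chosen (0 through 3).
Sum: C(6,0)·C(11,5) + C(6,1)·C(11,4) + C(6,2)·C(11,3) + C(6,3)·C(11,2) = 462 + 1980 + 2475 + 1100 = 6017.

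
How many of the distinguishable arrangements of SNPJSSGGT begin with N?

3360

With the first slot taken by N, it remains to arrange the other 8 letters (SPJSSGGT).
Those 8 letters have G appearing twice and S appearing 3 times, giving (8)!/(3!·2!) = 3360.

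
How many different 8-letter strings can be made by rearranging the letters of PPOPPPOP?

28

The 8 letters of PPOPPPOP have repeats: O appearing twice and P appearing 6 times.
So there are 8! / (6!·2!) = 28 distinguishable arrangements.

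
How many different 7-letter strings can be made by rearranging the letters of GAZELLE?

1260

The 7 letters of GAZELLE have repeats: E appearing twice and L appearing twice.
The number of distinct arrangements is 7!/(2!·2!) = 5040/4 = 1260.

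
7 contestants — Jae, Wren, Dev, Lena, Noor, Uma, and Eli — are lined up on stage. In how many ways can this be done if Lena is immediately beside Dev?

1440

Treat {Lena, Dev} as a single unit. There are 6 units to order, and the pair itself can be ordered 2 ways.
So the count is 2·(6)! = 1440.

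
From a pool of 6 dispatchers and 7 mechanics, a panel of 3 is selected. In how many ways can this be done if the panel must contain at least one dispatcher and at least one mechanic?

231

With no constraint there are C(13,3) = 286 possible selections.
Subtract selections that omit an entire group: no dispatchers → C(7,3) = 35; no mechanics → C(6,3) = 20.
Both groups omitted at once is impossible, so 286 − 55 = 231.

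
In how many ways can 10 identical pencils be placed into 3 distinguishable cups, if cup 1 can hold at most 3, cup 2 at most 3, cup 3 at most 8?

13

Without the upper bounds there are C(12,2) = 66 ways to split 10 among 3 cups.
Subtract solutions that violate a single cap (substitute x_i' = x_i − (cap_i+1)): x_1 ≥ 4 gives C(8,2) = 28; x_2 ≥ 4 gives C(8,2) = 28; x_3 ≥ 9 gives C(3,2) = 3. Together 59.
Add back pairs where two caps are both exceeded: 6 + 0 + 0 = 6.
By inclusion–exclusion the count is 66 − 59 + 6 = 13.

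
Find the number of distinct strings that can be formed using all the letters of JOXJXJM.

420

Letter multiplicities in JOXJXJM: J×3, M×1, O×1, X×2.
So there are 7! / (3!·2!) = 420 distinguishable arrangements.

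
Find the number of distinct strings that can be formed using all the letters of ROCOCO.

Letter multiplicities in ROCOCO: C×2, O×3, R×1.
So there are 6! / (3!·2!) = 60 distinguishable arrangements.

60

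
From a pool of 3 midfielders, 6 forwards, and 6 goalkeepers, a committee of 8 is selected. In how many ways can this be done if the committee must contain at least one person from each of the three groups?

5922

Total 8-person selections from all 15: C(15,8) = 6435.
Selections missing a whole group: no midfielders → C(12,8) = 495; no forwards → C(9,8) = 9; no goalkeepers → C(9,8) = 9.
Add back selections omitting two groups (i.e. drawn from a single group): C(3,8) + C(6,8) + C(6,8) = 0.
By inclusion–exclusion: 6435 − 513 + 0 = 5922.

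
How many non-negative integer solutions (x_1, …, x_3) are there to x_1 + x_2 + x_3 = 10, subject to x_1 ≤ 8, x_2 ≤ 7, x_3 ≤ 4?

36

Ignoring the caps, the number of non-negative solutions to x_1+…+x_3 = 10 is C(12,2) = 66.
Subtract solutions that violate a single cap (substitute x_i' = x_i − (cap_i+1)): x_1 ≥ 9 gives C(3,2) = 3; x_2 ≥ 8 gives C(4,2) = 6; x_3 ≥ 5 gives C(7,2) = 21. Together 30.
No two caps can be exceeded simultaneously, so the pair terms are all 0.
By inclusion–exclusion the count is 66 − 30 + 0 = 36.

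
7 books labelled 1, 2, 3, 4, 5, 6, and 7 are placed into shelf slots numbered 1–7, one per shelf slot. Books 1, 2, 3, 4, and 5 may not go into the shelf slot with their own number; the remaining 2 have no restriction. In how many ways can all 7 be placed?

2428

Let Aᵢ (for 1 ≤ i ≤ 5) be the placements that put book i in its forbidden shelf slot. Any j of these fix j positions, leaving (7−j)! ways to fill the rest, and there are C(5,j) ways to pick which j.
By inclusion–exclusion, the number of valid placements is Σ_{j=0}^{5} (−1)^j C(5,j)·(7−j)!.
Computing: 5040 − 3600 + 1200 − 240 + 30 − 2 = 2428.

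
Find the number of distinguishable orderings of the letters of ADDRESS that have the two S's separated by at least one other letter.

There are 7!/(2!·2!) = 1260 arrangements of ADDRESS in total.
If the two S's are adjacent, glue them into one block, leaving 6 items to arrange: (6)!/(2!) = 360 ways.
Subtracting, 1260 − 360 = 900 arrangements keep the S's apart.

900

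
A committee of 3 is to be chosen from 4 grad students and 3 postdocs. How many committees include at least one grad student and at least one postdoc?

Total 3-person selections from all 7: C(7,3) = 35.
Subtract selections that omit an entire group: no grad students → C(3,3) = 1; no postdocs → C(4,3) = 4.
Both groups omitted at once is impossible, so 35 − 5 = 30.

30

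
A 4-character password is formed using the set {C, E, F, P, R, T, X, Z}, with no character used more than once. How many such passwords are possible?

1680

With no repetition, fill the 4 characters in order: 8 choices, then 7, down to 5.
That product is 8 × 7 × 6 × 5 = 1680.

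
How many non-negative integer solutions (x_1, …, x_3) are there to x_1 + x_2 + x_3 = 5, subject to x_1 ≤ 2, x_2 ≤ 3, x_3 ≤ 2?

By stars and bars, unrestricted non-negative solutions to x_1+…+x_3 = 5 number C(5+2,2) = 21.
Subtract solutions that violate a single cap (substitute x_i' = x_i − (cap_i+1)): x_1 ≥ 3 gives C(4,2) = 6; x_2 ≥ 4 gives C(3,2) = 3; x_3 ≥ 3 gives C(4,2) = 6. Together 15.
No two caps can be exceeded simultaneously, so the pair terms are all 0.
By inclusion–exclusion the count is 21 − 15 + 0 = 6.

6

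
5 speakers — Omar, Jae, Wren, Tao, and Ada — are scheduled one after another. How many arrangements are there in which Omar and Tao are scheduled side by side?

Treat {Omar, Tao} as a single unit. There are 4 units to order, and the pair itself can be ordered 2 ways.
So the count is 2·(4)! = 48.

48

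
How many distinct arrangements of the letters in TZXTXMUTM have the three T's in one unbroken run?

Treat the 3 copies of T as a single block. The multiset to arrange is then {TTT, M, M, U, X, X, Z}, 7 items in all.
That gives (7)!/(2!·2!) = 1260 arrangements.

1260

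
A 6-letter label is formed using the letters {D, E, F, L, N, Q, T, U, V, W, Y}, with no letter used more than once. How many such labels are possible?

332640

Choose and order 6 of the 11 symbols: the first letter has 11 options, the next 10, and so on down to 6.
That product is 11 × 10 × 9 × 8 × 7 × 6 = 332640.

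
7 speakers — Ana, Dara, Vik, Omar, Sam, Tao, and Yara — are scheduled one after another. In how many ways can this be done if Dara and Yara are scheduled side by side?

Treat {Dara, Yara} as a single unit. There are 6 units to order, and the pair itself can be ordered 2 ways.
So the count is 2·(6)! = 1440.

1440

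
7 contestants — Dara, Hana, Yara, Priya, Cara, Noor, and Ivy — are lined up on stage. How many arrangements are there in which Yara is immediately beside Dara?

1440

Place the 5 others and the Yara-Dara pair as 6 objects in a line; the pair has 2 internal arrangements.
So the count is 2·(6)! = 1440.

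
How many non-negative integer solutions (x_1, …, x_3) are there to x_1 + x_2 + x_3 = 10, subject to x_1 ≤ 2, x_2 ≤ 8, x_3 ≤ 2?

By stars and bars, unrestricted non-negative solutions to x_1+…+x_3 = 10 number C(10+2,2) = 66.
Subtract solutions that violate a single cap (substitute x_i' = x_i − (cap_i+1)): x_1 ≥ 3 gives C(9,2) = 36; x_2 ≥ 9 gives C(3,2) = 3; x_3 ≥ 3 gives C(9,2) = 36. Together 75.
Add back pairs where two caps are both exceeded: 0 + 15 + 0 = 15.
By inclusion–exclusion the count is 66 − 75 + 15 = 6.

6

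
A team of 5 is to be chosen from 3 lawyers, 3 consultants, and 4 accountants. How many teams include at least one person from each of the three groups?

204

With no constraint there are C(10,5) = 252 possible selections.
Selections missing a whole group: no lawyers → C(7,5) = 21; no consultants → C(7,5) = 21; no accountants → C(6,5) = 6.
Add back selections omitting two groups (i.e. drawn from a single group): C(3,5) + C(3,5) + C(4,5) = 0.
By inclusion–exclusion: 252 − 48 + 0 = 204.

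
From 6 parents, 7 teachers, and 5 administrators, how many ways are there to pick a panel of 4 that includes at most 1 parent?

Split by how many parents are chosen (0 through 1).
Sum: C(6,0)·C(12,4) + C(6,1)·C(12,3) = 495 + 1320 = 1815.

1815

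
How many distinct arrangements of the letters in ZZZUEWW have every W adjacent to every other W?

120

Treat the 2 copies of W as a single block. The multiset to arrange is then {WW, E, U, Z, Z, Z}, 6 items in all.
That gives (6)!/(3!) = 120 arrangements.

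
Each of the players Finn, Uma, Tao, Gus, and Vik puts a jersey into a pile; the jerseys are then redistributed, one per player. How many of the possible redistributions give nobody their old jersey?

44

Let Aᵢ be the assignments in which player i gets their old jersey. We want the size of the complement of A₁∪…∪A_5.
By inclusion–exclusion this is Σ_{j=0}^{5} (−1)^j C(5,j)·(5−j)!.
Computing: 120 − 120 + 60 − 20 + 5 − 1 = 44.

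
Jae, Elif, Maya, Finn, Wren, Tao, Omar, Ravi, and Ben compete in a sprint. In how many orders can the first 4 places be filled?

This is an ordered selection of 4 from 9: P(9,4).
That gives 9 × 8 × 7 × 6 = 3024.

3024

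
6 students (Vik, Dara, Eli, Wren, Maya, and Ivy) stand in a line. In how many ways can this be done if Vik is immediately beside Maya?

240

Treat {Vik, Maya} as a single unit. There are 5 units to order, and the pair itself can be ordered 2 ways.
That gives 2 × 5! = 2 × 120 = 240.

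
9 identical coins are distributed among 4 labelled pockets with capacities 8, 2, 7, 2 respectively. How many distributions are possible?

67

Without the upper bounds there are C(12,3) = 220 ways to split 9 among 4 pockets.
Subtract solutions that violate a single cap (substitute x_i' = x_i − (cap_i+1)): x_1 ≥ 9 gives C(3,3) = 1; x_2 ≥ 3 gives C(9,3) = 84; x_3 ≥ 8 gives C(4,3) = 4; x_4 ≥ 3 gives C(9,3) = 84. Together 173.
Add back pairs where two caps are both exceeded: 0 + 0 + 0 + 0 + 20 + 0 = 20.
By inclusion–exclusion the count is 220 − 173 + 20 = 67.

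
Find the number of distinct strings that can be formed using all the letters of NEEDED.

The 6 letters of NEEDED have repeats: D appearing twice and E appearing 3 times.
The number of distinct arrangements is 6!/(3!·2!) = 720/12 = 60.

60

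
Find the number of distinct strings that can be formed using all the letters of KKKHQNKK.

Letter multiplicities in KKKHQNKK: H×1, K×5, N×1, Q×1.
Dividing 8! = 40320 by 5! = 120 for the repeated letters gives 336.

336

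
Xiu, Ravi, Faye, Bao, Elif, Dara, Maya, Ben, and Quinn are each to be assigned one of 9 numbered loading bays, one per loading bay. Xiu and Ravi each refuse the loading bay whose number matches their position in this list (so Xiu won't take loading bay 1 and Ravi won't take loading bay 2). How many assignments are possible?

287280

Let Aᵢ (for i ∈ {1, 2}) be the placements that put person i in their forbidden loading bay. Any j of these fix j positions, leaving (9−j)! ways to fill the rest, and there are C(2,j) ways to pick which j.
By inclusion–exclusion, the number of valid placements is Σ_{j=0}^{2} (−1)^j C(2,j)·(9−j)!.
Computing: 362880 − 80640 + 5040 = 287280.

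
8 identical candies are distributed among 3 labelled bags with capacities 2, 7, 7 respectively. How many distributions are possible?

By stars and bars, unrestricted non-negative solutions to x_1+…+x_3 = 8 number C(8+2,2) = 45.
Subtract solutions that violate a single cap (substitute x_i' = x_i − (cap_i+1)): x_1 ≥ 3 gives C(7,2) = 21; x_2 ≥ 8 gives C(2,2) = 1; x_3 ≥ 8 gives C(2,2) = 1. Together 23.
No two caps can be exceeded simultaneously, so the pair terms are all 0.
By inclusion–exclusion the count is 45 − 23 + 0 = 22.

22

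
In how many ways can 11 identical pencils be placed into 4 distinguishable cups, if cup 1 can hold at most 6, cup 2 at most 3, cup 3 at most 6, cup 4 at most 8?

Ignoring the caps, the number of non-negative solutions to x_1+…+x_4 = 11 is C(14,3) = 364.
Subtract solutions that violate a single cap (substitute x_i' = x_i − (cap_i+1)): x_1 ≥ 7 gives C(7,3) = 35; x_2 ≥ 4 gives C(10,3) = 120; x_3 ≥ 7 gives C(7,3) = 35; x_4 ≥ 9 gives C(5,3) = 10. Together 200.
Add back pairs where two caps are both exceeded: 1 + 0 + 0 + 1 + 0 + 0 = 2.
By inclusion–exclusion the count is 364 − 200 + 2 = 166.

166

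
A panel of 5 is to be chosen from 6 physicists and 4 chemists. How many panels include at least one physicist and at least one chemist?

With no constraint there are C(10,5) = 252 possible selections.
Selections missing a whole group: no physicists → C(4,5) = 0; no chemists → C(6,5) = 6.
Both groups omitted at once is impossible, so 252 − 6 = 246.

246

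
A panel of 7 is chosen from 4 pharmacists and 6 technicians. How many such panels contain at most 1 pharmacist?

4

Split by how many pharmacists are chosen (0 through 1).
Sum: C(4,0)·C(6,7) + C(4,1)·C(6,6) = 0 + 4 = 4.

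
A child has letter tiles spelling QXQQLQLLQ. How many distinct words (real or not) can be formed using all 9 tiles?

504

QXQQLQLLQ has 9 letters with L appearing 3 times and Q appearing 5 times.
Dividing 9! = 362880 by 5!·3! = 720 for the repeated letters gives 504.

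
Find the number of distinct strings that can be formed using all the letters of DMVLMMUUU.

10080

Letter multiplicities in DMVLMMUUU: D×1, L×1, M×3, U×3, V×1.
Dividing 9! = 362880 by 3!·3! = 36 for the repeated letters gives 10080.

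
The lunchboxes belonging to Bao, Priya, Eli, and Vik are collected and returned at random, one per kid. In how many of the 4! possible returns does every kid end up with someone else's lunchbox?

9

This is the derangement count D_4: permutations of 4 items with no fixed point.
By inclusion–exclusion this is Σ_{j=0}^{4} (−1)^j C(4,j)·(4−j)!.
Computing: 24 − 24 + 12 − 4 + 1 = 9.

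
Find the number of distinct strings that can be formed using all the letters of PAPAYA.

60

Letter multiplicities in PAPAYA: A×3, P×2, Y×1.
Dividing 6! = 720 by 3!·2! = 12 for the repeated letters gives 60.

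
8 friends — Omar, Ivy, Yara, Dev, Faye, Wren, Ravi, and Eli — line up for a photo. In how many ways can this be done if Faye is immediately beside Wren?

Glue Faye and Wren into one block (2 internal orders), leaving 7 units to arrange in a row.
That gives 2 × 7! = 2 × 5040 = 10080.

10080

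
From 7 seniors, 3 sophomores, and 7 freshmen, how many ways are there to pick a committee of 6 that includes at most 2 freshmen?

Split by how many freshmen are chosen (0 through 2).
Sum: C(7,0)·C(10,6) + C(7,1)·C(10,5) + C(7,2)·C(10,4) = 210 + 1764 + 4410 = 6384.

6384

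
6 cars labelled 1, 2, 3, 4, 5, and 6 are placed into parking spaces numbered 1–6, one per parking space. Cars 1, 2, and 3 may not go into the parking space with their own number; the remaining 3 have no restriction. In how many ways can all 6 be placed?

Let Aᵢ (for i ∈ {1, 2, 3}) be the placements that put car i in its forbidden parking space. Any j of these fix j positions, leaving (6−j)! ways to fill the rest, and there are C(3,j) ways to pick which j.
By inclusion–exclusion, the number of valid placements is Σ_{j=0}^{3} (−1)^j C(3,j)·(6−j)!.
Computing: 720 − 360 + 72 − 6 = 426.

426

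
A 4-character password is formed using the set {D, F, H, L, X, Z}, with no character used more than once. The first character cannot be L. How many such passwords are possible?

300

The first character has 6−1 = 5 choices (anything except L).
The remaining 3 characters are filled from the other 5 symbols without repetition: 5 × 4 × 3 = 60.
Total: 5 × 60 = 300.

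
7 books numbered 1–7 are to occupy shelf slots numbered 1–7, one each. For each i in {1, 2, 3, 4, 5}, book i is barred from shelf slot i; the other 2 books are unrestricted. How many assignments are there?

Let Aᵢ (for 1 ≤ i ≤ 5) be the placements that put book i in its forbidden shelf slot. Any j of these fix j positions, leaving (7−j)! ways to fill the rest, and there are C(5,j) ways to pick which j.
By inclusion–exclusion, the number of valid placements is Σ_{j=0}^{5} (−1)^j C(5,j)·(7−j)!.
Computing: 5040 − 3600 + 1200 − 240 + 30 − 2 = 2428.

2428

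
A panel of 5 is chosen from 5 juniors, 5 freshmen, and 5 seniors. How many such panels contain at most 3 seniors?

Split by how many seniors are chosen (0 through 3).
Sum: C(5,0)·C(10,5) + C(5,1)·C(10,4) + C(5,2)·C(10,3) + C(5,3)·C(10,2) = 252 + 1050 + 1200 + 450 = 2952.

2952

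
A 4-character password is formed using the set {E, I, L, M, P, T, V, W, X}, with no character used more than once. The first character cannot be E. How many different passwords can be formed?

The first character has 9−1 = 8 choices (anything except E).
The remaining 3 characters are filled from the other 8 symbols without repetition: 8 × 7 × 6 = 336.
Total: 8 × 336 = 2688.

2688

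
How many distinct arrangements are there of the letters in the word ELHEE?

ELHEE has 5 letters with E appearing 3 times.
So there are 5! / (3!) = 20 distinguishable arrangements.

20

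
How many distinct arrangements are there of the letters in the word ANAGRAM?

840

ANAGRAM has 7 letters with A appearing 3 times.
So there are 7! / (3!) = 840 distinguishable arrangements.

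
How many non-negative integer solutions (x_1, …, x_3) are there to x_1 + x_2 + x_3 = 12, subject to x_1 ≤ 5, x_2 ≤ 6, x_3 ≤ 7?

27

Ignoring the caps, the number of non-negative solutions to x_1+…+x_3 = 12 is C(14,2) = 91.
Subtract solutions that violate a single cap (substitute x_i' = x_i − (cap_i+1)): x_1 ≥ 6 gives C(8,2) = 28; x_2 ≥ 7 gives C(7,2) = 21; x_3 ≥ 8 gives C(6,2) = 15. Together 64.
No two caps can be exceeded simultaneously, so the pair terms are all 0.
By inclusion–exclusion the count is 91 − 64 + 0 = 27.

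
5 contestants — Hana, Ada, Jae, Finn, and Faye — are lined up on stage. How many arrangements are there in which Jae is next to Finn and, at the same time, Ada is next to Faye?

Treat {Jae,Finn} as one block (2 orders) and {Ada,Faye} as another (2 orders).
That leaves 3 units to arrange: 2 × 2 × 3! = 4 × 6 = 24.

24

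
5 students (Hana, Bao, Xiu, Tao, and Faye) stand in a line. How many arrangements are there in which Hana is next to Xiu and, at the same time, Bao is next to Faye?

24

Treat {Hana,Xiu} as one block (2 orders) and {Bao,Faye} as another (2 orders).
That leaves 3 units to arrange: 2 × 2 × 3! = 4 × 6 = 24.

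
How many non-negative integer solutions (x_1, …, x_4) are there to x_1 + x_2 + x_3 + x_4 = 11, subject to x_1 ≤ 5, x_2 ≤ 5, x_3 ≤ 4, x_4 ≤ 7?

Ignoring the caps, the number of non-negative solutions to x_1+…+x_4 = 11 is C(14,3) = 364.
Subtract solutions that violate a single cap (substitute x_i' = x_i − (cap_i+1)): x_1 ≥ 6 gives C(8,3) = 56; x_2 ≥ 6 gives C(8,3) = 56; x_3 ≥ 5 gives C(9,3) = 84; x_4 ≥ 8 gives C(6,3) = 20. Together 216.
Add back pairs where two caps are both exceeded: 0 + 1 + 0 + 1 + 0 + 0 = 2.
By inclusion–exclusion the count is 364 − 216 + 2 = 150.

150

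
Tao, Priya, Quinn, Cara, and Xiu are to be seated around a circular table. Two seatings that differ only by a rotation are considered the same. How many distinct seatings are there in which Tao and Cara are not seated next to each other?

All circular seatings of 5 people number (4)! = 24.
Those with Tao next to Cara: fuse the pair into one unit and seat 4 units around a circle — 2·(3)! = 12.
Subtracting, 24 − 12 = 12.

12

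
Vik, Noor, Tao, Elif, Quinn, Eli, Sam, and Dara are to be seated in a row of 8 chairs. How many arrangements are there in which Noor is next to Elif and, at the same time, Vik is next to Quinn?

2880

Treat {Noor,Elif} as one block (2 orders) and {Vik,Quinn} as another (2 orders).
That leaves 6 units to arrange: 2 × 2 × 6! = 4 × 720 = 2880.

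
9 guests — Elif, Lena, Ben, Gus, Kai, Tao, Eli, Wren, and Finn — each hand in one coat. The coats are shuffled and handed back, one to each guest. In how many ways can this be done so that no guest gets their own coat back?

133496

Let Aᵢ be the assignments in which guest i gets their own coat. We want the size of the complement of A₁∪…∪A_9.
By inclusion–exclusion this is Σ_{j=0}^{9} (−1)^j C(9,j)·(9−j)!.
Computing: 362880 − 362880 + 181440 − 60480 + 15120 − 3024 + 504 − 72 + 9 − 1 = 133496.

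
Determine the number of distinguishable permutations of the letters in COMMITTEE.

45360

The 9 letters of COMMITTEE have repeats: E appearing twice, M appearing twice, and T appearing twice.
The number of distinct arrangements is 9!/(2!·2!·2!) = 362880/8 = 45360.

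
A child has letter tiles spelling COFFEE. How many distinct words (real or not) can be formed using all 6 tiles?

COFFEE has 6 letters with E appearing twice and F appearing twice.
So there are 6! / (2!·2!) = 180 distinguishable arrangements.

180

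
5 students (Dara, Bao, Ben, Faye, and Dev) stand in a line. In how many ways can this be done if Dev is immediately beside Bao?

48

Place the 3 others and the Dev-Bao pair as 4 objects in a line; the pair has 2 internal arrangements.
That gives 2 × 4! = 2 × 24 = 48.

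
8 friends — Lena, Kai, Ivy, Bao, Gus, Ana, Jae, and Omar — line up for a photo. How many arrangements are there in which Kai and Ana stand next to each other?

10080

Place the 6 others and the Kai-Ana pair as 7 objects in a line; the pair has 2 internal arrangements.
So the count is 2·(7)! = 10080.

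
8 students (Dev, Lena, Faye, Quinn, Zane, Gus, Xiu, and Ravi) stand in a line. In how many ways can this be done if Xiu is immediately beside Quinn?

10080

Treat {Xiu, Quinn} as a single unit. There are 7 units to order, and the pair itself can be ordered 2 ways.
So the count is 2·(7)! = 10080.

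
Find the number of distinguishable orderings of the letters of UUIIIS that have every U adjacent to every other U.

Treat the 2 copies of U as a single block. The multiset to arrange is then {UU, I, I, I, S}, 5 items in all.
That gives (5)!/(3!) = 20 arrangements.

20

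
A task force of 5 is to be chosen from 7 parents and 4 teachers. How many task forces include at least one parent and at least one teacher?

441

With no constraint there are C(11,5) = 462 possible selections.
Subtract selections that omit an entire group: no parents → C(4,5) = 0; no teachers → C(7,5) = 21.
Both groups omitted at once is impossible, so 462 − 21 = 441.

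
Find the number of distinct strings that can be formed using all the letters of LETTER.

180

LETTER has 6 letters with E appearing twice and T appearing twice.
So there are 6! / (2!·2!) = 180 distinguishable arrangements.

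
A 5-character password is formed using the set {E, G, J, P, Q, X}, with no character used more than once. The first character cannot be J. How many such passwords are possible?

The first character has 6−1 = 5 choices (anything except J).
The remaining 4 characters are filled from the other 5 symbols without repetition: 5 × 4 × 3 × 2 = 120.
Total: 5 × 120 = 600.

600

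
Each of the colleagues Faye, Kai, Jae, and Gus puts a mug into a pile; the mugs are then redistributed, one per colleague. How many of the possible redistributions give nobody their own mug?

Count assignments avoiding every fixed point. For any j of the 4 colleagues fixed to their own mug, the other 4−j can be arranged in (4−j)! ways.
By inclusion–exclusion this is Σ_{j=0}^{4} (−1)^j C(4,j)·(4−j)!.
Computing: 24 − 24 + 12 − 4 + 1 = 9.

9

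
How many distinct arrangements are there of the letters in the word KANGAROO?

10080

Letter multiplicities in KANGAROO: A×2, G×1, K×1, N×1, O×2, R×1.
So there are 8! / (2!·2!) = 10080 distinguishable arrangements.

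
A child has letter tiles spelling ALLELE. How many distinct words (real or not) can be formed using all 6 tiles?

Letter multiplicities in ALLELE: A×1, E×2, L×3.
So there are 6! / (3!·2!) = 60 distinguishable arrangements.

60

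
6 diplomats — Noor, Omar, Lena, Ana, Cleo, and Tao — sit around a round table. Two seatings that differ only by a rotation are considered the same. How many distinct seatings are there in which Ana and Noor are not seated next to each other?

72

All circular seatings of 6 people number (5)! = 120.
Those with Ana next to Noor: fuse the pair into one unit and seat 5 units around a circle — 2·(4)! = 48.
Subtracting, 120 − 48 = 72.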